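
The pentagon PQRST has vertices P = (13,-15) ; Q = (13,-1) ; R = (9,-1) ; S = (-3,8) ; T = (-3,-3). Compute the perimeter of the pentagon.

|PQ| = √((0)² + (14)²) = √196 = 14
|QR| = √((-4)² + (0)²) = √16 = 4
|RS| = √((-12)² + (9)²) = √225 = 15
|ST| = √((0)² + (-11)²) = √121 = 11
|TP| = √((16)² + (-12)²) = √400 = 20
Perimeter = 14 + 4 + 15 + 11 + 20 = 64.

64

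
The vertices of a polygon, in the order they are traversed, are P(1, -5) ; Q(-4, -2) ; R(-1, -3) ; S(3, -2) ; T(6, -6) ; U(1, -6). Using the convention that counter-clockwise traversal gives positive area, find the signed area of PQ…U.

Apply the shoelace (surveyor's) formula: 2A = Σ (x_i·y_{i+1} − x_{i+1}·y_i), indices taken mod 6.
Cross-terms: -22, 10, 11, -6, -30, 1  ⇒  Σ = -36
Signed area = Σ/2 = -18 (negative ⇒ clockwise traversal).

-18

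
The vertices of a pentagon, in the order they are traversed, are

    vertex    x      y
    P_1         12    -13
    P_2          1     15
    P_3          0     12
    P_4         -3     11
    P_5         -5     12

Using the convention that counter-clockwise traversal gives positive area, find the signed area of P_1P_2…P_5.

90.5

Apply the surveyor's formula: 2A = Σ (x_i·y_{i+1} − x_{i+1}·y_i), indices taken mod 5.
P_1→P_2: (12)(15) − (1)(-13) = 193
P_2→P_3: (1)(12) − (0)(15) = 12
P_3→P_4: (0)(11) − (-3)(12) = 36
P_4→P_5: (-3)(12) − (-5)(11) = 19
P_5→P_1: (-5)(-13) − (12)(12) = -79
Σ = 181
Signed area = Σ/2 = 90.5 (positive ⇒ counter-clockwise traversal).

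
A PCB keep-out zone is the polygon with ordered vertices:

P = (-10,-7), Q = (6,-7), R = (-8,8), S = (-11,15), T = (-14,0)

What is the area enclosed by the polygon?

Apply the shoelace (surveyor's) formula: 2A = Σ (x_i·y_{i+1} − x_{i+1}·y_i), indices taken mod 5.
P→Q: (-10)(-7) − (6)(-7) = 112
Q→R: (6)(8) − (-8)(-7) = -8
R→S: (-8)(15) − (-11)(8) = -32
S→T: (-11)(0) − (-14)(15) = 210
T→P: (-14)(-7) − (-10)(0) = 98
Σ = 380
Area = |Σ|/2 = 190.

190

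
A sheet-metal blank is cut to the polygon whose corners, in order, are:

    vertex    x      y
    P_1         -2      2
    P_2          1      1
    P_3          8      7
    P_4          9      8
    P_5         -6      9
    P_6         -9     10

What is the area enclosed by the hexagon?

Apply the shoelace (surveyor's) formula: 2A = Σ (x_i·y_{i+1} − x_{i+1}·y_i), indices taken mod 6.
Cross-terms: -4, -1, 1, 129, 21, 2  ⇒  Σ = 148
Area = |Σ|/2 = 74.

74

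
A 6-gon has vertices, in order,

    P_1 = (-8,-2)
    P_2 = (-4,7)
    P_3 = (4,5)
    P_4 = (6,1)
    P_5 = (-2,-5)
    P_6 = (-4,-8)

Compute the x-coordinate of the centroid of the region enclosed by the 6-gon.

Apply the shoelace (surveyor's) formula. First the cross-terms c_i = x_i·y_{i+1} − x_{i+1}·y_i:
  -64, -48, -26, -28, -4, -56  ⇒  2A = -226, A = -113.
Then Σ (x_i + x_{i+1})·c_i = 1092, so x̄ = 1092 / (6·(-113)) = -182/113.

-182/113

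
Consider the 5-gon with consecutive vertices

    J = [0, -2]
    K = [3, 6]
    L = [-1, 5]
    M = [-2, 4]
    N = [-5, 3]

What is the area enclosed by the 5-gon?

28.5

Apply the shoelace formula: 2A = Σ (x_i·y_{i+1} − x_{i+1}·y_i), indices taken mod 5.
J→K: (0)(6) − (3)(-2) = 6
K→L: (3)(5) − (-1)(6) = 21
L→M: (-1)(4) − (-2)(5) = 6
M→N: (-2)(3) − (-5)(4) = 14
N→J: (-5)(-2) − (0)(3) = 10
Σ = 57
Area = |Σ|/2 = 28.5.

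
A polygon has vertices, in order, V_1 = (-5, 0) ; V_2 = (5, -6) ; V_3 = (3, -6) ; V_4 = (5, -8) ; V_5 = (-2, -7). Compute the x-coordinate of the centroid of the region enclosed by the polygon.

Apply the surveyor's formula. First the cross-terms c_i = x_i·y_{i+1} − x_{i+1}·y_i:
  30, -12, 6, -51, -35  ⇒  2A = -62, A = -31.
Then Σ (x_i + x_{i+1})·c_i = 44, so x̄ = 44 / (6·(-31)) = -22/93.

-22/93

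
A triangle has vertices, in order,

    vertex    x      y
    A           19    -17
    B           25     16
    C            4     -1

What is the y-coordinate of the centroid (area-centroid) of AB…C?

-2/3

Apply the shoelace formula. First the cross-terms c_i = x_i·y_{i+1} − x_{i+1}·y_i:
  729, -89, -49  ⇒  2A = 591, A = 295.5.
Then Σ (y_i + y_{i+1})·c_i = -1182, so ȳ = -1182 / (6·295.5) = -2/3.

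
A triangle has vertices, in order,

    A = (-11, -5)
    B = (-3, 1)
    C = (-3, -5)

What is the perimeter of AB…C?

|AB| = √((8)² + (6)²) = √100 = 10
|BC| = √((0)² + (-6)²) = √36 = 6
|CA| = √((-8)² + (0)²) = √64 = 8
Perimeter = 10 + 6 + 8 = 24.

24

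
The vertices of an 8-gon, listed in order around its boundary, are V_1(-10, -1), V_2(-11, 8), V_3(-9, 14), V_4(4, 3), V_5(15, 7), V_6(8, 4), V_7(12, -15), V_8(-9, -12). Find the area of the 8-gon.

413.5

Σ = (-91) + (-82) + (-83) + (-17) + (4) + (-168) + (-279) + (-111) = -827
Area = |Σ|/2 = 413.5.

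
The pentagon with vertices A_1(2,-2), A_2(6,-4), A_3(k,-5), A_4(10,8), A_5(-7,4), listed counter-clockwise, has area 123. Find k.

10

Write out the shoelace sum; only the two edges meeting at A_3 involve k:
2·Area = [(6·(-5) − k·(-4)) + (k·8 − 10·(-5))] + 106
       = 12·k + 126 = 246
⇒ k = 10.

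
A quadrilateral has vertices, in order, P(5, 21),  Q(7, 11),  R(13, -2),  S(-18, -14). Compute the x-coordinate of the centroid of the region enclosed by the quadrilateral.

Apply Gauss's area formula. First the cross-terms c_i = x_i·y_{i+1} − x_{i+1}·y_i:
  -92, -157, -218, -308  ⇒  2A = -775, A = -387.5.
Then Σ (x_i + x_{i+1})·c_i = 850, so x̄ = 850 / (6·(-387.5)) = -34/93.

-34/93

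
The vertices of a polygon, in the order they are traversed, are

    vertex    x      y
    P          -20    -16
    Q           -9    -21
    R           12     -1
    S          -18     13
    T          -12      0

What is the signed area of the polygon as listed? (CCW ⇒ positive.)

Apply the shoelace (surveyor's) formula: 2A = Σ (x_i·y_{i+1} − x_{i+1}·y_i), indices taken mod 5.
Cross-terms: 276, 261, 138, 156, 192  ⇒  Σ = 1023
Signed area = Σ/2 = 511.5 (positive ⇒ counter-clockwise traversal).

511.5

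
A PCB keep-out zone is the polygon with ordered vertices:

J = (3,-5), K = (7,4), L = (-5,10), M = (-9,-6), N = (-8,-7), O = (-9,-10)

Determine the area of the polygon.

Σ = (47) + (90) + (120) + (15) + (17) + (75) = 364
Area = |Σ|/2 = 182.

182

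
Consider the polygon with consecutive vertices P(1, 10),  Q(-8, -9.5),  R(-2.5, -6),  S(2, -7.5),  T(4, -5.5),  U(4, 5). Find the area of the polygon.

Apply the surveyor's formula: 2A = Σ (x_i·y_{i+1} − x_{i+1}·y_i), indices taken mod 6.
Σ = (70.5) + (24.25) + (30.75) + (19) + (42) + (35) = 221.5
Area = |Σ|/2 = 110.75.

110.75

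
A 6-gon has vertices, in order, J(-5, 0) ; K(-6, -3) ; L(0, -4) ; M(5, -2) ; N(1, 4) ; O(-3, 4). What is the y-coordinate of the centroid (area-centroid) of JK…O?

-3/13

Apply Gauss's area formula. First the cross-terms c_i = x_i·y_{i+1} − x_{i+1}·y_i:
  15, 24, 20, 22, 16, 20  ⇒  2A = 117, A = 58.5.
Then Σ (y_i + y_{i+1})·c_i = -81, so ȳ = -81 / (6·58.5) = -3/13.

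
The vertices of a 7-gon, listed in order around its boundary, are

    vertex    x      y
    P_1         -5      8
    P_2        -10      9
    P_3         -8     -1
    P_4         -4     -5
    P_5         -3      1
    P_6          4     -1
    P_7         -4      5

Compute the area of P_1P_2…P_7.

P_1→P_2: (-5)(9) − (-10)(8) = 35
P_2→P_3: (-10)(-1) − (-8)(9) = 82
P_3→P_4: (-8)(-5) − (-4)(-1) = 36
P_4→P_5: (-4)(1) − (-3)(-5) = -19
P_5→P_6: (-3)(-1) − (4)(1) = -1
P_6→P_7: (4)(5) − (-4)(-1) = 16
P_7→P_1: (-4)(8) − (-5)(5) = -7
Σ = 142
Area = |Σ|/2 = 71.

71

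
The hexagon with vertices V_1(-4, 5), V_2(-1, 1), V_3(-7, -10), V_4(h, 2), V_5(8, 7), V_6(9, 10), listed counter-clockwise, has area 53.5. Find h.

1

Write out the shoelace sum; only the two edges meeting at V_4 involve h:
2·Area = [((-7)·2 − h·(-10)) + (h·7 − 8·2)] + 120
       = 17·h + 90 = 107
⇒ h = 1.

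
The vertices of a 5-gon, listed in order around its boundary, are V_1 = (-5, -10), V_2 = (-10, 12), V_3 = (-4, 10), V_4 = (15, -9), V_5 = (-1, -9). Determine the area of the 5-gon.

Apply the shoelace (surveyor's) formula: 2A = Σ (x_i·y_{i+1} − x_{i+1}·y_i), indices taken mod 5.
Σ = (-160) + (-52) + (-114) + (-144) + (-35) = -505
Area = |Σ|/2 = 252.5.

252.5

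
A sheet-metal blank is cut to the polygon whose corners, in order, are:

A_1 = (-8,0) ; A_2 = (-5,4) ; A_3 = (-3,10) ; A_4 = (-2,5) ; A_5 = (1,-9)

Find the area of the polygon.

62

Apply the surveyor's formula: 2A = Σ (x_i·y_{i+1} − x_{i+1}·y_i), indices taken mod 5.
Σ = (-32) + (-38) + (5) + (13) + (-72) = -124
Area = |Σ|/2 = 62.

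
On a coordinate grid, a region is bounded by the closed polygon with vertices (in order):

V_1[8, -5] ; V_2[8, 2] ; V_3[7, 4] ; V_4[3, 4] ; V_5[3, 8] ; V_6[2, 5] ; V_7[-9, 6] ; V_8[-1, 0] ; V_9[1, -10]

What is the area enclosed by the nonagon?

Apply Gauss's area formula: 2A = Σ (x_i·y_{i+1} − x_{i+1}·y_i), indices taken mod 9.
Σ = (56) + (18) + (16) + (12) + (-1) + (57) + (6) + (10) + (75) = 249
Area = |Σ|/2 = 124.5.

124.5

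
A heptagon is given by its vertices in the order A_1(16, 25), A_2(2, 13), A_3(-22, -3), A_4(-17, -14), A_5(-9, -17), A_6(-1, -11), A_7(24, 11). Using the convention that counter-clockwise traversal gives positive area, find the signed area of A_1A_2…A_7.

Apply the shoelace (surveyor's) formula: 2A = Σ (x_i·y_{i+1} − x_{i+1}·y_i), indices taken mod 7.
Σ = (158) + (280) + (257) + (163) + (82) + (253) + (424) = 1617
Signed area = Σ/2 = 808.5 (positive ⇒ counter-clockwise traversal).

808.5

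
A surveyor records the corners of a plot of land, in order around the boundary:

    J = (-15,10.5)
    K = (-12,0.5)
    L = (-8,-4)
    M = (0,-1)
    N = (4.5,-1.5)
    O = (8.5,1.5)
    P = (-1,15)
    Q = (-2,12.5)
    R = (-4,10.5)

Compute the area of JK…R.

Apply the shoelace (surveyor's) formula: 2A = Σ (x_i·y_{i+1} − x_{i+1}·y_i), indices taken mod 9.
J→K: (-15)(0.5) − (-12)(10.5) = 118.5
K→L: (-12)(-4) − (-8)(0.5) = 52
L→M: (-8)(-1) − (0)(-4) = 8
M→N: (0)(-1.5) − (4.5)(-1) = 4.5
N→O: (4.5)(1.5) − (8.5)(-1.5) = 19.5
O→P: (8.5)(15) − (-1)(1.5) = 129
P→Q: (-1)(12.5) − (-2)(15) = 17.5
Q→R: (-2)(10.5) − (-4)(12.5) = 29
R→J: (-4)(10.5) − (-15)(10.5) = 115.5
Σ = 493.5
Area = |Σ|/2 = 246.75.

246.75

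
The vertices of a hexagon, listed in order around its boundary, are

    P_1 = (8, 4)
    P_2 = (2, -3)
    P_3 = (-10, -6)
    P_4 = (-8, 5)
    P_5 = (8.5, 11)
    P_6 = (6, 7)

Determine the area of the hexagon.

P_1→P_2: (8)(-3) − (2)(4) = -32
P_2→P_3: (2)(-6) − (-10)(-3) = -42
P_3→P_4: (-10)(5) − (-8)(-6) = -98
P_4→P_5: (-8)(11) − (8.5)(5) = -130.5
P_5→P_6: (8.5)(7) − (6)(11) = -6.5
P_6→P_1: (6)(4) − (8)(7) = -32
Σ = -341
Area = |Σ|/2 = 170.5.

170.5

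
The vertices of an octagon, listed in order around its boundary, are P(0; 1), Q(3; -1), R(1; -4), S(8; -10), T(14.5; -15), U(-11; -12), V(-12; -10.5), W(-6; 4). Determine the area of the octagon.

225.75

Apply the shoelace (surveyor's) formula: 2A = Σ (x_i·y_{i+1} − x_{i+1}·y_i), indices taken mod 8.
Cross-terms: -3, -11, 22, 25, -339, -28.5, -111, -6  ⇒  Σ = -451.5
Area = |Σ|/2 = 225.75.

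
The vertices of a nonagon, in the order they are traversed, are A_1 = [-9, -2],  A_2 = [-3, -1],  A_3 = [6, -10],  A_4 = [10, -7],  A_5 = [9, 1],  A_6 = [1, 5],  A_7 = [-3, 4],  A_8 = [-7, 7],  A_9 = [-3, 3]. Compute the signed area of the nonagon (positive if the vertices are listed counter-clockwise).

A_1→A_2: (-9)(-1) − (-3)(-2) = 3
A_2→A_3: (-3)(-10) − (6)(-1) = 36
A_3→A_4: (6)(-7) − (10)(-10) = 58
A_4→A_5: (10)(1) − (9)(-7) = 73
A_5→A_6: (9)(5) − (1)(1) = 44
A_6→A_7: (1)(4) − (-3)(5) = 19
A_7→A_8: (-3)(7) − (-7)(4) = 7
A_8→A_9: (-7)(3) − (-3)(7) = 0
A_9→A_1: (-3)(-2) − (-9)(3) = 33
Σ = 273
Signed area = Σ/2 = 136.5 (positive ⇒ counter-clockwise traversal).

136.5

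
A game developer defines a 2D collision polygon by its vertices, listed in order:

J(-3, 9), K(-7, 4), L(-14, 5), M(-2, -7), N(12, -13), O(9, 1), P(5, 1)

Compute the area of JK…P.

235.5

Apply the shoelace formula: 2A = Σ (x_i·y_{i+1} − x_{i+1}·y_i), indices taken mod 7.
J→K: (-3)(4) − (-7)(9) = 51
K→L: (-7)(5) − (-14)(4) = 21
L→M: (-14)(-7) − (-2)(5) = 108
M→N: (-2)(-13) − (12)(-7) = 110
N→O: (12)(1) − (9)(-13) = 129
O→P: (9)(1) − (5)(1) = 4
P→J: (5)(9) − (-3)(1) = 48
Σ = 471
Area = |Σ|/2 = 235.5.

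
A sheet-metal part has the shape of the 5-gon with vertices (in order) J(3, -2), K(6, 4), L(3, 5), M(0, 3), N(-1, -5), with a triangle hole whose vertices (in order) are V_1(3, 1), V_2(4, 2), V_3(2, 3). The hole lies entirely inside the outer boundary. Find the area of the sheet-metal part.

Outer boundary:
Apply the shoelace (surveyor's) formula: 2A = Σ (x_i·y_{i+1} − x_{i+1}·y_i), indices taken mod 5.
Σ = (24) + (18) + (9) + (3) + (17) = 71
Area = |Σ|/2 = 35.5.
Hole:
Apply the shoelace formula: 2A = Σ (x_i·y_{i+1} − x_{i+1}·y_i), indices taken mod 3.
V_1→V_2: (3)(2) − (4)(1) = 2
V_2→V_3: (4)(3) − (2)(2) = 8
V_3→V_1: (2)(1) − (3)(3) = -7
Σ = 3
Area = |Σ|/2 = 1.5.
Net area = 35.5 − 1.5 = 34.

34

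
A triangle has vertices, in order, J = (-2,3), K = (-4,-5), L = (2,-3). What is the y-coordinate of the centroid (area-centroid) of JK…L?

Apply the shoelace formula. First the cross-terms c_i = x_i·y_{i+1} − x_{i+1}·y_i:
  22, 22, 0  ⇒  2A = 44, A = 22.
Then Σ (y_i + y_{i+1})·c_i = -220, so ȳ = -220 / (6·22) = -5/3.

-5/3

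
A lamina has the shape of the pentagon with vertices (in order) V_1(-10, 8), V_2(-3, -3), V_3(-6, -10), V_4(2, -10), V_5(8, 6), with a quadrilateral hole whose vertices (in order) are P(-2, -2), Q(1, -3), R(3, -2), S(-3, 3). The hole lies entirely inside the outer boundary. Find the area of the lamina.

Outer boundary:
Σ = (54) + (12) + (80) + (92) + (124) = 362
Area = |Σ|/2 = 181.
Hole:
Apply the shoelace formula: 2A = Σ (x_i·y_{i+1} − x_{i+1}·y_i), indices taken mod 4.
Σ = (8) + (7) + (3) + (12) = 30
Area = |Σ|/2 = 15.
Net area = 181 − 15 = 166.

166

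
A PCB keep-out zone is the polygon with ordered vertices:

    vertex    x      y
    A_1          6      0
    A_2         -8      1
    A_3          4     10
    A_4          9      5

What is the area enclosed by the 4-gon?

89

Apply the shoelace (surveyor's) formula: 2A = Σ (x_i·y_{i+1} − x_{i+1}·y_i), indices taken mod 4.
A_1→A_2: (6)(1) − (-8)(0) = 6
A_2→A_3: (-8)(10) − (4)(1) = -84
A_3→A_4: (4)(5) − (9)(10) = -70
A_4→A_1: (9)(0) − (6)(5) = -30
Σ = -178
Area = |Σ|/2 = 89.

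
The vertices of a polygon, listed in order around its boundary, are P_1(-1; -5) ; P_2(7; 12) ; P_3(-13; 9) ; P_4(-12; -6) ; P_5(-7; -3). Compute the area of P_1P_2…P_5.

Apply the shoelace (surveyor's) formula: 2A = Σ (x_i·y_{i+1} − x_{i+1}·y_i), indices taken mod 5.
Σ = (23) + (219) + (186) + (-6) + (32) = 454
Area = |Σ|/2 = 227.

227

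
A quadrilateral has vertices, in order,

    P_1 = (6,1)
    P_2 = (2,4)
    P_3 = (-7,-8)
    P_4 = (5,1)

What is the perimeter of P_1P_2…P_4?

36

|P_1P_2| = √((-4)² + (3)²) = √25 = 5
|P_2P_3| = √((-9)² + (-12)²) = √225 = 15
|P_3P_4| = √((12)² + (9)²) = √225 = 15
|P_4P_1| = √((1)² + (0)²) = √1 = 1
Perimeter = 5 + 15 + 15 + 1 = 36.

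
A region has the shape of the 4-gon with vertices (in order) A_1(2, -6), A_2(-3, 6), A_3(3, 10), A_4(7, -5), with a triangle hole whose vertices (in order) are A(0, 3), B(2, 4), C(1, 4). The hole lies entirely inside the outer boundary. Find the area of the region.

85

Outer boundary:
Apply the surveyor's formula: 2A = Σ (x_i·y_{i+1} − x_{i+1}·y_i), indices taken mod 4.
Cross-terms: -6, -48, -85, -32  ⇒  Σ = -171
Area = |Σ|/2 = 85.5.
Hole:
Apply Gauss's area formula: 2A = Σ (x_i·y_{i+1} − x_{i+1}·y_i), indices taken mod 3.
A→B: (0)(4) − (2)(3) = -6
B→C: (2)(4) − (1)(4) = 4
C→A: (1)(3) − (0)(4) = 3
Σ = 1
Area = |Σ|/2 = 0.5.
Net area = 85.5 − 0.5 = 85.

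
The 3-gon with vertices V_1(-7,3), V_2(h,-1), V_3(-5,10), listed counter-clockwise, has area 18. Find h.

The doubled signed area Σ (x_i y_{i+1} − x_{i+1} y_i) is linear in h.
With h=0 it equals 57; the coefficient of h is 7 (from the two edges through V_2).
So 7·h + 57 = 2·18 = 36 ⇒ h = -3.

-3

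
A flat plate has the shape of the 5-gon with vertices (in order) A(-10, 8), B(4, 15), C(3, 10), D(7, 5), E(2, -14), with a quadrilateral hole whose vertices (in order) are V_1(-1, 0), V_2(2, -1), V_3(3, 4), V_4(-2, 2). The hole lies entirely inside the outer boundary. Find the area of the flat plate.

223

Outer boundary:
Σ = (-182) + (-5) + (-55) + (-108) + (-124) = -474
Area = |Σ|/2 = 237.
Hole:
Apply Gauss's area formula: 2A = Σ (x_i·y_{i+1} − x_{i+1}·y_i), indices taken mod 4.
V_1→V_2: (-1)(-1) − (2)(0) = 1
V_2→V_3: (2)(4) − (3)(-1) = 11
V_3→V_4: (3)(2) − (-2)(4) = 14
V_4→V_1: (-2)(0) − (-1)(2) = 2
Σ = 28
Area = |Σ|/2 = 14.
Net area = 237 − 14 = 223.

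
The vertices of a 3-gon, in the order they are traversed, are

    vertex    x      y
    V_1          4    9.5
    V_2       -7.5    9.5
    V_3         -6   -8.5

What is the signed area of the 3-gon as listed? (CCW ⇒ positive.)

Cross-terms: 109.25, 120.75, -23  ⇒  Σ = 207
Signed area = Σ/2 = 103.5 (positive ⇒ counter-clockwise traversal).

103.5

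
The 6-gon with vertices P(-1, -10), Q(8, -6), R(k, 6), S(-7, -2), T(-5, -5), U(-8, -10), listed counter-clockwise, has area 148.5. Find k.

4

Write out the shoelace sum; only the two edges meeting at R involve k:
2·Area = [(8·6 − k·(-6)) + (k·(-2) − (-7)·6)] + 191
       = 4·k + 281 = 297
⇒ k = 4.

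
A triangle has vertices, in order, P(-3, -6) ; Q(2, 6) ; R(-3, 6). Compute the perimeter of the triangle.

|PQ| = √((5)² + (12)²) = √169 = 13
|QR| = √((-5)² + (0)²) = √25 = 5
|RP| = √((0)² + (-12)²) = √144 = 12
Perimeter = 13 + 5 + 12 = 30.

30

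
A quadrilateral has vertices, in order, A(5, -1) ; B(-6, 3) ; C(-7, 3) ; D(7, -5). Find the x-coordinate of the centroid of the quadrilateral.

14/11

Apply the surveyor's formula. First the cross-terms c_i = x_i·y_{i+1} − x_{i+1}·y_i:
  9, 3, 14, 18  ⇒  2A = 44, A = 22.
Then Σ (x_i + x_{i+1})·c_i = 168, so x̄ = 168 / (6·22) = 14/11.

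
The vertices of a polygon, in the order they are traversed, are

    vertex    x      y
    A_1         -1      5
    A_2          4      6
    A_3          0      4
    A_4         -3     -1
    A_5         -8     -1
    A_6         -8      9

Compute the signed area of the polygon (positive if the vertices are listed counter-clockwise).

-57

Cross-terms: -26, 16, 12, -5, -80, -31  ⇒  Σ = -114
Signed area = Σ/2 = -57 (negative ⇒ clockwise traversal).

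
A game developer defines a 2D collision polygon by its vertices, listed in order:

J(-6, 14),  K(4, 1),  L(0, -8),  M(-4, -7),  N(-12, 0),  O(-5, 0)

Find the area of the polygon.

Apply the shoelace formula: 2A = Σ (x_i·y_{i+1} − x_{i+1}·y_i), indices taken mod 6.
Cross-terms: -62, -32, -32, -84, 0, -70  ⇒  Σ = -280
Area = |Σ|/2 = 140.

140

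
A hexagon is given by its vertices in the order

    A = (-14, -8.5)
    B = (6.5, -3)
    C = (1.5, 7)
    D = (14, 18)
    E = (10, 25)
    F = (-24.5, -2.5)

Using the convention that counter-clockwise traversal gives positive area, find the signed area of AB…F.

503.5

Apply the surveyor's formula: 2A = Σ (x_i·y_{i+1} − x_{i+1}·y_i), indices taken mod 6.
Σ = (97.25) + (50) + (-71) + (170) + (587.5) + (173.25) = 1007
Signed area = Σ/2 = 503.5 (positive ⇒ counter-clockwise traversal).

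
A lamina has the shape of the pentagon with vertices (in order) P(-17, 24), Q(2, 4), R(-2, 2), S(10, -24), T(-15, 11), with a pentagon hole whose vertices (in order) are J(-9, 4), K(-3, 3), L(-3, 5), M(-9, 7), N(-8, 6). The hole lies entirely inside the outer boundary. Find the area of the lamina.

236

Outer boundary:
Σ = (-116) + (12) + (28) + (-250) + (-173) = -499
Area = |Σ|/2 = 249.5.
Hole:
Apply the shoelace (surveyor's) formula: 2A = Σ (x_i·y_{i+1} − x_{i+1}·y_i), indices taken mod 5.
Σ = (-15) + (-6) + (24) + (2) + (22) = 27
Area = |Σ|/2 = 13.5.
Net area = 249.5 − 13.5 = 236.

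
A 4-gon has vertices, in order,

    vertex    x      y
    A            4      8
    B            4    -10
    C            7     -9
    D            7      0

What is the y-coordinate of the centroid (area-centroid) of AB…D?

Apply Gauss's area formula. First the cross-terms c_i = x_i·y_{i+1} − x_{i+1}·y_i:
  -72, 34, 63, 56  ⇒  2A = 81, A = 40.5.
Then Σ (y_i + y_{i+1})·c_i = -621, so ȳ = -621 / (6·40.5) = -23/9.

-23/9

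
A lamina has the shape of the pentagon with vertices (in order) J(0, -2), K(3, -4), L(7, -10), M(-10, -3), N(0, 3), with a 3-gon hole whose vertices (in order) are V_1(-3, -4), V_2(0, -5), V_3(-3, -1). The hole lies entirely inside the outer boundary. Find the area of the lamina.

Outer boundary:
Apply the surveyor's formula: 2A = Σ (x_i·y_{i+1} − x_{i+1}·y_i), indices taken mod 5.
Σ = (6) + (-2) + (-121) + (-30) + (0) = -147
Area = |Σ|/2 = 73.5.
Hole:
V_1→V_2: (-3)(-5) − (0)(-4) = 15
V_2→V_3: (0)(-1) − (-3)(-5) = -15
V_3→V_1: (-3)(-4) − (-3)(-1) = 9
Σ = 9
Area = |Σ|/2 = 4.5.
Net area = 73.5 − 4.5 = 69.

69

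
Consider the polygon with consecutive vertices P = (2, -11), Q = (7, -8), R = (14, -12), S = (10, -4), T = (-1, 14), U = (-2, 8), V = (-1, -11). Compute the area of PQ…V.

Apply Gauss's area formula: 2A = Σ (x_i·y_{i+1} − x_{i+1}·y_i), indices taken mod 7.
Σ = (61) + (28) + (64) + (136) + (20) + (30) + (33) = 372
Area = |Σ|/2 = 186.

186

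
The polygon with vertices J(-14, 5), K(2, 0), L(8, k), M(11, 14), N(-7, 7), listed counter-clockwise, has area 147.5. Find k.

5

Write out the shoelace sum; only the two edges meeting at L involve k:
2·Area = [(2·k − 8·0) + (8·14 − 11·k)] + 228
       = -9·k + 340 = 295
⇒ k = 5.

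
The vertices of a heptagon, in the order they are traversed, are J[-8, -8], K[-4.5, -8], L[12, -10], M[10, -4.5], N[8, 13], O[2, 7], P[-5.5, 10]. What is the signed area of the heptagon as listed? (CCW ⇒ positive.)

296.75

Σ = (28) + (141) + (46) + (166) + (30) + (58.5) + (124) = 593.5
Signed area = Σ/2 = 296.75 (positive ⇒ counter-clockwise traversal).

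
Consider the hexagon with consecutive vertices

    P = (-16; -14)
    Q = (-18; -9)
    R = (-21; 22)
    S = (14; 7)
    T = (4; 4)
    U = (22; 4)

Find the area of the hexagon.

Σ = (-108) + (-585) + (-455) + (28) + (-72) + (-244) = -1436
Area = |Σ|/2 = 718.

718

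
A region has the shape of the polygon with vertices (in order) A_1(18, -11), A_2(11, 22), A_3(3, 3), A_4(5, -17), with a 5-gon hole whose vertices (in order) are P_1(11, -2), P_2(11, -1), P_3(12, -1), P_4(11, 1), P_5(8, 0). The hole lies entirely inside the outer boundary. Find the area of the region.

329

Outer boundary:
Cross-terms: 517, -33, -66, 251  ⇒  Σ = 669
Area = |Σ|/2 = 334.5.
Hole:
Apply the shoelace (surveyor's) formula: 2A = Σ (x_i·y_{i+1} − x_{i+1}·y_i), indices taken mod 5.
Σ = (11) + (1) + (23) + (-8) + (-16) = 11
Area = |Σ|/2 = 5.5.
Net area = 334.5 − 5.5 = 329.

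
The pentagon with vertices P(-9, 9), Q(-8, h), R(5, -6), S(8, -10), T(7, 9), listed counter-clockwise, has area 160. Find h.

6

Write out the shoelace sum; only the two edges meeting at Q involve h:
2·Area = [((-9)·h − (-8)·9) + ((-8)·(-6) − 5·h)] + 284
       = -14·h + 404 = 320
⇒ h = 6.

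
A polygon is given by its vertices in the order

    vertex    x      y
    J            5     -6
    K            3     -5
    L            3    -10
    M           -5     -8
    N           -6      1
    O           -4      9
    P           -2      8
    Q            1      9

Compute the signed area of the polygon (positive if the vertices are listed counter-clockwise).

Apply the surveyor's formula: 2A = Σ (x_i·y_{i+1} − x_{i+1}·y_i), indices taken mod 8.
Σ = (-7) + (-15) + (-74) + (-53) + (-50) + (-14) + (-26) + (-51) = -290
Signed area = Σ/2 = -145 (negative ⇒ clockwise traversal).

-145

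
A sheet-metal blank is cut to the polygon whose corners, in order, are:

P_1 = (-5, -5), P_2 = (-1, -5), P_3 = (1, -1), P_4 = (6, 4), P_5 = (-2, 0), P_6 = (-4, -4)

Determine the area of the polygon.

26

Apply the shoelace formula: 2A = Σ (x_i·y_{i+1} − x_{i+1}·y_i), indices taken mod 6.
Σ = (20) + (6) + (10) + (8) + (8) + (0) = 52
Area = |Σ|/2 = 26.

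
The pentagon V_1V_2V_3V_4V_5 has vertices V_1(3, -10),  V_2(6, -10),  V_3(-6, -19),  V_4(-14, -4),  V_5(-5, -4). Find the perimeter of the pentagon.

54

|V_1V_2| = √((3)² + (0)²) = √9 = 3
|V_2V_3| = √((-12)² + (-9)²) = √225 = 15
|V_3V_4| = √((-8)² + (15)²) = √289 = 17
|V_4V_5| = √((9)² + (0)²) = √81 = 9
|V_5V_1| = √((8)² + (-6)²) = √100 = 10
Perimeter = 3 + 15 + 17 + 9 + 10 = 54.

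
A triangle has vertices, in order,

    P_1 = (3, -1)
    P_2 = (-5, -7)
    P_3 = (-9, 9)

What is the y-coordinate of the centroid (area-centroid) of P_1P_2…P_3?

Apply Gauss's area formula. First the cross-terms c_i = x_i·y_{i+1} − x_{i+1}·y_i:
  -26, -108, -18  ⇒  2A = -152, A = -76.
Then Σ (y_i + y_{i+1})·c_i = -152, so ȳ = -152 / (6·(-76)) = 1/3.

1/3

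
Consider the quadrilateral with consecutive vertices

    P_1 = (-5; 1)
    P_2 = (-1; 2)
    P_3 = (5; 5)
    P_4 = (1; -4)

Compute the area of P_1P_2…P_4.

Apply the surveyor's formula: 2A = Σ (x_i·y_{i+1} − x_{i+1}·y_i), indices taken mod 4.
Σ = (-9) + (-15) + (-25) + (-19) = -68
Area = |Σ|/2 = 34.

34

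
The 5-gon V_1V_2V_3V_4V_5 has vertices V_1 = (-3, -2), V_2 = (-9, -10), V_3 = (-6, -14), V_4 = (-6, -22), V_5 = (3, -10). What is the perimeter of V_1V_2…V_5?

|V_1V_2| = √((-6)² + (-8)²) = √100 = 10
|V_2V_3| = √((3)² + (-4)²) = √25 = 5
|V_3V_4| = √((0)² + (-8)²) = √64 = 8
|V_4V_5| = √((9)² + (12)²) = √225 = 15
|V_5V_1| = √((-6)² + (8)²) = √100 = 10
Perimeter = 10 + 5 + 8 + 15 + 10 = 48.

48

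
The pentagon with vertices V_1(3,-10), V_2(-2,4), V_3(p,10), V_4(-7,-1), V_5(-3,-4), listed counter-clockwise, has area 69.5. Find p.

-6

Write out the shoelace sum; only the two edges meeting at V_3 involve p:
2·Area = [((-2)·10 − p·4) + (p·(-1) − (-7)·10)] + 59
       = -5·p + 109 = 139
⇒ p = -6.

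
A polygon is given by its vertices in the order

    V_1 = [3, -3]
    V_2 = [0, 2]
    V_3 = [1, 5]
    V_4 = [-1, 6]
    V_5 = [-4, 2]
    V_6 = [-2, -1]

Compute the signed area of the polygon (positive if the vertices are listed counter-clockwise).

Σ = (6) + (-2) + (11) + (22) + (8) + (9) = 54
Signed area = Σ/2 = 27 (positive ⇒ counter-clockwise traversal).

27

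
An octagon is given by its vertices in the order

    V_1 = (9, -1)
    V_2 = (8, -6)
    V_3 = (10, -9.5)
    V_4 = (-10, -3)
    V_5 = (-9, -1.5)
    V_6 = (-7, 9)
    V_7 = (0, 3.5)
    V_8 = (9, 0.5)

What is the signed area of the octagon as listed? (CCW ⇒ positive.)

Apply the shoelace (surveyor's) formula: 2A = Σ (x_i·y_{i+1} − x_{i+1}·y_i), indices taken mod 8.
Σ = (-46) + (-16) + (-125) + (-12) + (-91.5) + (-24.5) + (-31.5) + (-13.5) = -360
Signed area = Σ/2 = -180 (negative ⇒ clockwise traversal).

-180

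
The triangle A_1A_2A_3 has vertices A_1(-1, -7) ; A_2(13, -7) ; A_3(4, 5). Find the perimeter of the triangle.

|A_1A_2| = √((14)² + (0)²) = √196 = 14
|A_2A_3| = √((-9)² + (12)²) = √225 = 15
|A_3A_1| = √((-5)² + (-12)²) = √169 = 13
Perimeter = 14 + 15 + 13 = 42.

42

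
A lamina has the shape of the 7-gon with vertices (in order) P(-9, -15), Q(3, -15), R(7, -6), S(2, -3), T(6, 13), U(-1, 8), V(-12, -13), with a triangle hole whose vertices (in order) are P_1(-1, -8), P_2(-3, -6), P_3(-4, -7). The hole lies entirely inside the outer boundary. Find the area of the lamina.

265.5

Outer boundary:
Apply the surveyor's formula: 2A = Σ (x_i·y_{i+1} − x_{i+1}·y_i), indices taken mod 7.
Cross-terms: 180, 87, -9, 44, 61, 109, 63  ⇒  Σ = 535
Area = |Σ|/2 = 267.5.
Hole:
Apply Gauss's area formula: 2A = Σ (x_i·y_{i+1} − x_{i+1}·y_i), indices taken mod 3.
Cross-terms: -18, -3, 25  ⇒  Σ = 4
Area = |Σ|/2 = 2.
Net area = 267.5 − 2 = 265.5.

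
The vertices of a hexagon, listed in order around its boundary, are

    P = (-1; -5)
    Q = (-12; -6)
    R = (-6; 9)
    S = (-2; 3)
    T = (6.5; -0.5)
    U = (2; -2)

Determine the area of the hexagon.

120.25

Apply Gauss's area formula: 2A = Σ (x_i·y_{i+1} − x_{i+1}·y_i), indices taken mod 6.
P→Q: (-1)(-6) − (-12)(-5) = -54
Q→R: (-12)(9) − (-6)(-6) = -144
R→S: (-6)(3) − (-2)(9) = 0
S→T: (-2)(-0.5) − (6.5)(3) = -18.5
T→U: (6.5)(-2) − (2)(-0.5) = -12
U→P: (2)(-5) − (-1)(-2) = -12
Σ = -240.5
Area = |Σ|/2 = 120.25.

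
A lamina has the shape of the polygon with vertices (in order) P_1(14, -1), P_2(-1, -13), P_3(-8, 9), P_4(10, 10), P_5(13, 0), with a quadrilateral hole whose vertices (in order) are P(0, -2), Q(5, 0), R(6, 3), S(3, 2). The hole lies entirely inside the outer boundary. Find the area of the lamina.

293.5

Outer boundary:
Apply the shoelace (surveyor's) formula: 2A = Σ (x_i·y_{i+1} − x_{i+1}·y_i), indices taken mod 5.
P_1→P_2: (14)(-13) − (-1)(-1) = -183
P_2→P_3: (-1)(9) − (-8)(-13) = -113
P_3→P_4: (-8)(10) − (10)(9) = -170
P_4→P_5: (10)(0) − (13)(10) = -130
P_5→P_1: (13)(-1) − (14)(0) = -13
Σ = -609
Area = |Σ|/2 = 304.5.
Hole:
Apply the surveyor's formula: 2A = Σ (x_i·y_{i+1} − x_{i+1}·y_i), indices taken mod 4.
Σ = (10) + (15) + (3) + (-6) = 22
Area = |Σ|/2 = 11.
Net area = 304.5 − 11 = 293.5.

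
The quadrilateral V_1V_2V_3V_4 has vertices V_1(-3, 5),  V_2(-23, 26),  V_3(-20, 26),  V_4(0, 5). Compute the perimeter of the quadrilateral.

|V_1V_2| = √((-20)² + (21)²) = √841 = 29
|V_2V_3| = √((3)² + (0)²) = √9 = 3
|V_3V_4| = √((20)² + (-21)²) = √841 = 29
|V_4V_1| = √((-3)² + (0)²) = √9 = 3
Perimeter = 29 + 3 + 29 + 3 = 64.

64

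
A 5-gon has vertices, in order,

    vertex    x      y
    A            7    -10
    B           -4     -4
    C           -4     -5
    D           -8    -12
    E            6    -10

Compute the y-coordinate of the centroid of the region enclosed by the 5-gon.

-1382/159

Apply the surveyor's formula. First the cross-terms c_i = x_i·y_{i+1} − x_{i+1}·y_i:
  -68, 4, 8, 152, 10  ⇒  2A = 106, A = 53.
Then Σ (y_i + y_{i+1})·c_i = -2764, so ȳ = -2764 / (6·53) = -1382/159.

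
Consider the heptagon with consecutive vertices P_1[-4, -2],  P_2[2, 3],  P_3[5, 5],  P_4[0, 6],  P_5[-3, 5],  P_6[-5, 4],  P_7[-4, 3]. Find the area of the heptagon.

Σ = (-8) + (-5) + (30) + (18) + (13) + (1) + (20) = 69
Area = |Σ|/2 = 34.5.

34.5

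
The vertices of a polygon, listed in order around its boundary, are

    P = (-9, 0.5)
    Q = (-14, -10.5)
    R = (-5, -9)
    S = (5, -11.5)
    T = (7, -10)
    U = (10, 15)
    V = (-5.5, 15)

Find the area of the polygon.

Apply the shoelace formula: 2A = Σ (x_i·y_{i+1} − x_{i+1}·y_i), indices taken mod 7.
Σ = (101.5) + (73.5) + (102.5) + (30.5) + (205) + (232.5) + (132.25) = 877.75
Area = |Σ|/2 = 438.875.

438.875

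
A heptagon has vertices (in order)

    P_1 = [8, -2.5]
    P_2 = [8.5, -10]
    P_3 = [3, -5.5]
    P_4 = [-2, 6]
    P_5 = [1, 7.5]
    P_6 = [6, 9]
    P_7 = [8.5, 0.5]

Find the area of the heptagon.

Apply the shoelace (surveyor's) formula: 2A = Σ (x_i·y_{i+1} − x_{i+1}·y_i), indices taken mod 7.
Σ = (-58.75) + (-16.75) + (7) + (-21) + (-36) + (-73.5) + (-25.25) = -224.25
Area = |Σ|/2 = 112.125.

112.125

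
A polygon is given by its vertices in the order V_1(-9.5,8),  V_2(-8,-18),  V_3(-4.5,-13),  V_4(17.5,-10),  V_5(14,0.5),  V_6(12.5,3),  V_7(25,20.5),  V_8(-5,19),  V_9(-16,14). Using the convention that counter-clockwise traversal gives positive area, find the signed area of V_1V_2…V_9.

856.375

Apply the shoelace formula: 2A = Σ (x_i·y_{i+1} − x_{i+1}·y_i), indices taken mod 9.
Cross-terms: 235, 23, 272.5, 148.75, 35.75, 181.25, 577.5, 234, 5  ⇒  Σ = 1712.75
Signed area = Σ/2 = 856.375 (positive ⇒ counter-clockwise traversal).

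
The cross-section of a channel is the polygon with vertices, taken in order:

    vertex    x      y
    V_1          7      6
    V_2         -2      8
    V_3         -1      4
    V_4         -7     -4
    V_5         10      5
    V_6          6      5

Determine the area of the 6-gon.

Cross-terms: 68, 0, 32, 5, 20, 1  ⇒  Σ = 126
Area = |Σ|/2 = 63.

63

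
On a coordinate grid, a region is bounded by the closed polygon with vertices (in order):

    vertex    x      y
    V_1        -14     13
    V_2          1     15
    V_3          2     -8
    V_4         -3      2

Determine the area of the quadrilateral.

Apply Gauss's area formula: 2A = Σ (x_i·y_{i+1} − x_{i+1}·y_i), indices taken mod 4.
Σ = (-223) + (-38) + (-20) + (-11) = -292
Area = |Σ|/2 = 146.

146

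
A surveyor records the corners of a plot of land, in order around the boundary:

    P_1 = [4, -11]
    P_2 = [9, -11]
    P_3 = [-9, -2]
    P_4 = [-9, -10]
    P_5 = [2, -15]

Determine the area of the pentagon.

Cross-terms: 55, -117, 72, 155, 38  ⇒  Σ = 203
Area = |Σ|/2 = 101.5.

101.5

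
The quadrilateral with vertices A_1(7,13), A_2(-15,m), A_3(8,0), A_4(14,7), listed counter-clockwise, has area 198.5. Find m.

-13

Write out the shoelace sum; only the two edges meeting at A_2 involve m:
2·Area = [(7·m − (-15)·13) + ((-15)·0 − 8·m)] + 189
       = -1·m + 384 = 397
⇒ m = -13.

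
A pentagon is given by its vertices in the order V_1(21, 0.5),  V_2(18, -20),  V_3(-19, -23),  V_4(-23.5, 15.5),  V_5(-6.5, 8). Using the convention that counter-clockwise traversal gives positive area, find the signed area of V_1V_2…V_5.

Apply the shoelace (surveyor's) formula: 2A = Σ (x_i·y_{i+1} − x_{i+1}·y_i), indices taken mod 5.
Σ = (-429) + (-794) + (-835) + (-87.25) + (-171.25) = -2316.5
Signed area = Σ/2 = -1158.25 (negative ⇒ clockwise traversal).

-1158.25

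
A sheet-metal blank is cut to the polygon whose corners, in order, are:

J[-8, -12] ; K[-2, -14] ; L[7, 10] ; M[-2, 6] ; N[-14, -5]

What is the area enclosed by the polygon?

225

Σ = (88) + (78) + (62) + (94) + (128) = 450
Area = |Σ|/2 = 225.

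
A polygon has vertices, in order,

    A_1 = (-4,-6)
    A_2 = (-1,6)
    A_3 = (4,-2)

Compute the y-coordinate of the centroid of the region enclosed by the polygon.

-2/3

Apply the shoelace formula. First the cross-terms c_i = x_i·y_{i+1} − x_{i+1}·y_i:
  -30, -22, -32  ⇒  2A = -84, A = -42.
Then Σ (y_i + y_{i+1})·c_i = 168, so ȳ = 168 / (6·(-42)) = -2/3.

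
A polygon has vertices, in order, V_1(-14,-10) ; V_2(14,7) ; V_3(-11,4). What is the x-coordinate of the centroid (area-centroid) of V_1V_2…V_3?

Apply Gauss's area formula. First the cross-terms c_i = x_i·y_{i+1} − x_{i+1}·y_i:
  42, 133, 166  ⇒  2A = 341, A = 170.5.
Then Σ (x_i + x_{i+1})·c_i = -3751, so x̄ = -3751 / (6·170.5) = -11/3.

-11/3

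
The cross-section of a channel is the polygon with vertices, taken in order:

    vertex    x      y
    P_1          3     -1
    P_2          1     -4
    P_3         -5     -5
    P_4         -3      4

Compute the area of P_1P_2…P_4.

P_1→P_2: (3)(-4) − (1)(-1) = -11
P_2→P_3: (1)(-5) − (-5)(-4) = -25
P_3→P_4: (-5)(4) − (-3)(-5) = -35
P_4→P_1: (-3)(-1) − (3)(4) = -9
Σ = -80
Area = |Σ|/2 = 40.

40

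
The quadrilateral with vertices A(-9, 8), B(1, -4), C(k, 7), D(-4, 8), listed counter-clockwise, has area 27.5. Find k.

-4

The doubled signed area Σ (x_i y_{i+1} − x_{i+1} y_i) is linear in k.
With k=0 it equals 103; the coefficient of k is 12 (from the two edges through C).
So 12·k + 103 = 2·27.5 = 55 ⇒ k = -4.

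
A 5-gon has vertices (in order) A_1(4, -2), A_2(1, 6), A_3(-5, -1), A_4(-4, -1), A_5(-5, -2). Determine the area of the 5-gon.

38.5

Apply the shoelace formula: 2A = Σ (x_i·y_{i+1} − x_{i+1}·y_i), indices taken mod 5.
Cross-terms: 26, 29, 1, 3, 18  ⇒  Σ = 77
Area = |Σ|/2 = 38.5.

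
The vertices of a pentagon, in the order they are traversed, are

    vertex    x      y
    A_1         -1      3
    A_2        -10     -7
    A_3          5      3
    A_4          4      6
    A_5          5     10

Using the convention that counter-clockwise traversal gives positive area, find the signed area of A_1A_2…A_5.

47.5

Apply the shoelace formula: 2A = Σ (x_i·y_{i+1} − x_{i+1}·y_i), indices taken mod 5.
Cross-terms: 37, 5, 18, 10, 25  ⇒  Σ = 95
Signed area = Σ/2 = 47.5 (positive ⇒ counter-clockwise traversal).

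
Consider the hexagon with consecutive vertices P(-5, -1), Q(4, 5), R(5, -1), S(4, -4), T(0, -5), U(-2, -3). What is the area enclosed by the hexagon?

54.5

Apply the shoelace (surveyor's) formula: 2A = Σ (x_i·y_{i+1} − x_{i+1}·y_i), indices taken mod 6.
Σ = (-21) + (-29) + (-16) + (-20) + (-10) + (-13) = -109
Area = |Σ|/2 = 54.5.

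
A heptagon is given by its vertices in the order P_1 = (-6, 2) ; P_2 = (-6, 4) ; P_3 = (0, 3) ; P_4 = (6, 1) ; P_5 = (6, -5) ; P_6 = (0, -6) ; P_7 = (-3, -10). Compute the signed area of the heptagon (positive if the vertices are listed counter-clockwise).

-102

Σ = (-12) + (-18) + (-18) + (-36) + (-36) + (-18) + (-66) = -204
Signed area = Σ/2 = -102 (negative ⇒ clockwise traversal).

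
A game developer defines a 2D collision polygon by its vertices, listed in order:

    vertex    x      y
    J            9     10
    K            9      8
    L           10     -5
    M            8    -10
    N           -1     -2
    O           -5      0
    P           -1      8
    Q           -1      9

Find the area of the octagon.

Apply Gauss's area formula: 2A = Σ (x_i·y_{i+1} − x_{i+1}·y_i), indices taken mod 8.
Σ = (-18) + (-125) + (-60) + (-26) + (-10) + (-40) + (-1) + (-91) = -371
Area = |Σ|/2 = 185.5.

185.5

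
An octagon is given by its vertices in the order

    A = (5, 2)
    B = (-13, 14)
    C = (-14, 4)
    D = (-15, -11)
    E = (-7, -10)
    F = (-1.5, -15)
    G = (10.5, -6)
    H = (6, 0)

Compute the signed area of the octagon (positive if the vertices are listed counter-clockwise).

Apply the shoelace formula: 2A = Σ (x_i·y_{i+1} − x_{i+1}·y_i), indices taken mod 8.
A→B: (5)(14) − (-13)(2) = 96
B→C: (-13)(4) − (-14)(14) = 144
C→D: (-14)(-11) − (-15)(4) = 214
D→E: (-15)(-10) − (-7)(-11) = 73
E→F: (-7)(-15) − (-1.5)(-10) = 90
F→G: (-1.5)(-6) − (10.5)(-15) = 166.5
G→H: (10.5)(0) − (6)(-6) = 36
H→A: (6)(2) − (5)(0) = 12
Σ = 831.5
Signed area = Σ/2 = 415.75 (positive ⇒ counter-clockwise traversal).

415.75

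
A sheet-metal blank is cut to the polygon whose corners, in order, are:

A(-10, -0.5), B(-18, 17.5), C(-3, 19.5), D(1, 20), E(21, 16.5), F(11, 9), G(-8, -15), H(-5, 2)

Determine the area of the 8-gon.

559.75

Apply Gauss's area formula: 2A = Σ (x_i·y_{i+1} − x_{i+1}·y_i), indices taken mod 8.
A→B: (-10)(17.5) − (-18)(-0.5) = -184
B→C: (-18)(19.5) − (-3)(17.5) = -298.5
C→D: (-3)(20) − (1)(19.5) = -79.5
D→E: (1)(16.5) − (21)(20) = -403.5
E→F: (21)(9) − (11)(16.5) = 7.5
F→G: (11)(-15) − (-8)(9) = -93
G→H: (-8)(2) − (-5)(-15) = -91
H→A: (-5)(-0.5) − (-10)(2) = 22.5
Σ = -1119.5
Area = |Σ|/2 = 559.75.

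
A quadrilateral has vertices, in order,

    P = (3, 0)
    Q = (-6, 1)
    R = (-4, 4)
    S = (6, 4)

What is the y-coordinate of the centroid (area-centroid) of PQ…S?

155/69

Apply Gauss's area formula. First the cross-terms c_i = x_i·y_{i+1} − x_{i+1}·y_i:
  3, -20, -40, -12  ⇒  2A = -69, A = -34.5.
Then Σ (y_i + y_{i+1})·c_i = -465, so ȳ = -465 / (6·(-34.5)) = 155/69.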